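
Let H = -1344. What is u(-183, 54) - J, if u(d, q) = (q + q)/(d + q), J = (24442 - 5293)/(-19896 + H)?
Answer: 19589/304440 ≈ 0.064344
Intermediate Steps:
J = -6383/7080 (J = (24442 - 5293)/(-19896 - 1344) = 19149/(-21240) = 19149*(-1/21240) = -6383/7080 ≈ -0.90155)
u(d, q) = 2*q/(d + q) (u(d, q) = (2*q)/(d + q) = 2*q/(d + q))
u(-183, 54) - J = 2*54/(-183 + 54) - 1*(-6383/7080) = 2*54/(-129) + 6383/7080 = 2*54*(-1/129) + 6383/7080 = -36/43 + 6383/7080 = 19589/304440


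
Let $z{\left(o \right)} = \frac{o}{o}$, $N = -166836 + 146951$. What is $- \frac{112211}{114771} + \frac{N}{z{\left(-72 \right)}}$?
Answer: $- \frac{2282333546}{114771} \approx -19886.0$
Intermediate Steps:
$N = -19885$
$z{\left(o \right)} = 1$
$- \frac{112211}{114771} + \frac{N}{z{\left(-72 \right)}} = - \frac{112211}{114771} - \frac{19885}{1} = \left(-112211\right) \frac{1}{114771} - 19885 = - \frac{112211}{114771} - 19885 = - \frac{2282333546}{114771}$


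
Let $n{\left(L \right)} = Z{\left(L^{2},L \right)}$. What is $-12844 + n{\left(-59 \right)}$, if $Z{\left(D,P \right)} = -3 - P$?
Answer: $-12788$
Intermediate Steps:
$n{\left(L \right)} = -3 - L$
$-12844 + n{\left(-59 \right)} = -12844 - -56 = -12844 + \left(-3 + 59\right) = -12844 + 56 = -12788$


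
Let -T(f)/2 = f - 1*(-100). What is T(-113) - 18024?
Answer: -17998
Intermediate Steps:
T(f) = -200 - 2*f (T(f) = -2*(f - 1*(-100)) = -2*(f + 100) = -2*(100 + f) = -200 - 2*f)
T(-113) - 18024 = (-200 - 2*(-113)) - 18024 = (-200 + 226) - 18024 = 26 - 18024 = -17998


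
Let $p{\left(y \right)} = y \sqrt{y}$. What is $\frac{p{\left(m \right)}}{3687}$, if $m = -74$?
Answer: $- \frac{74 i \sqrt{74}}{3687} \approx - 0.17265 i$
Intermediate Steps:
$p{\left(y \right)} = y^{\frac{3}{2}}$
$\frac{p{\left(m \right)}}{3687} = \frac{\left(-74\right)^{\frac{3}{2}}}{3687} = - 74 i \sqrt{74} \cdot \frac{1}{3687} = - \frac{74 i \sqrt{74}}{3687}$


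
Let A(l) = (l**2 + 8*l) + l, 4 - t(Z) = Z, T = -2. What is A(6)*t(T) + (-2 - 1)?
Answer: 537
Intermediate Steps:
t(Z) = 4 - Z
A(l) = l**2 + 9*l
A(6)*t(T) + (-2 - 1) = (6*(9 + 6))*(4 - 1*(-2)) + (-2 - 1) = (6*15)*(4 + 2) - 3 = 90*6 - 3 = 540 - 3 = 537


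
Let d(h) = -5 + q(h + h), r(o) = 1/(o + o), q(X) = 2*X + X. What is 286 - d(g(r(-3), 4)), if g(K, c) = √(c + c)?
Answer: 291 - 12*√2 ≈ 274.03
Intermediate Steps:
q(X) = 3*X
r(o) = 1/(2*o)
g(K, c) = √2*√c (g(K, c) = √(2*c) = √2*√c)
d(h) = -5 + 6*h (d(h) = -5 + 3*(h + h) = -5 + 3*(2*h) = -5 + 6*h)
286 - d(g(r(-3), 4)) = 286 - (-5 + 6*(√2*√4)) = 286 - (-5 + 6*(√2*2)) = 286 - (-5 + 6*(2*√2)) = 286 - (-5 + 12*√2) = 286 + (5 - 12*√2) = 291 - 12*√2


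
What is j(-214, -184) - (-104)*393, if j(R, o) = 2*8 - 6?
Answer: 40882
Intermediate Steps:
j(R, o) = 10 (j(R, o) = 16 - 6 = 10)
j(-214, -184) - (-104)*393 = 10 - (-104)*393 = 10 - 1*(-40872) = 10 + 40872 = 40882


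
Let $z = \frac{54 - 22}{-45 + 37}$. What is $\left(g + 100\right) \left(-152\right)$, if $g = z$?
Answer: $-14592$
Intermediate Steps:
$z = -4$ ($z = \frac{32}{-8} = 32 \left(- \frac{1}{8}\right) = -4$)
$g = -4$
$\left(g + 100\right) \left(-152\right) = \left(-4 + 100\right) \left(-152\right) = 96 \left(-152\right) = -14592$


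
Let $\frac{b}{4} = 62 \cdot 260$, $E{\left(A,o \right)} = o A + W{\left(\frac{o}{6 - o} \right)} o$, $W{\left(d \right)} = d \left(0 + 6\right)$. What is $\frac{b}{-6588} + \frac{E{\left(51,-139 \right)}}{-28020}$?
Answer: $- \frac{21330639529}{2230532100} \approx -9.563$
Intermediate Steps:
$W{\left(d \right)} = 6 d$ ($W{\left(d \right)} = d 6 = 6 d$)
$E{\left(A,o \right)} = A o + \frac{6 o^{2}}{6 - o}$ ($E{\left(A,o \right)} = o A + 6 \frac{o}{6 - o} o = A o + \frac{6 o}{6 - o} o = A o + \frac{6 o^{2}}{6 - o}$)
$b = 64480$ ($b = 4 \cdot 62 \cdot 260 = 4 \cdot 16120 = 64480$)
$\frac{b}{-6588} + \frac{E{\left(51,-139 \right)}}{-28020} = \frac{64480}{-6588} + \frac{\left(-139\right) \frac{1}{-6 - 139} \left(\left(-6\right) \left(-139\right) + 51 \left(-6 - 139\right)\right)}{-28020} = 64480 \left(- \frac{1}{6588}\right) + - \frac{139 \left(834 + 51 \left(-145\right)\right)}{-145} \left(- \frac{1}{28020}\right) = - \frac{16120}{1647} + \left(-139\right) \left(- \frac{1}{145}\right) \left(834 - 7395\right) \left(- \frac{1}{28020}\right) = - \frac{16120}{1647} + \left(-139\right) \left(- \frac{1}{145}\right) \left(-6561\right) \left(- \frac{1}{28020}\right) = - \frac{16120}{1647} - - \frac{303993}{1354300} = - \frac{16120}{1647} + \frac{303993}{1354300} = - \frac{21330639529}{2230532100}$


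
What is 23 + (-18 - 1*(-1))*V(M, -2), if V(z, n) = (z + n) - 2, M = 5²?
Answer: -334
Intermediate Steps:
M = 25
V(z, n) = -2 + n + z (V(z, n) = (n + z) - 2 = -2 + n + z)
23 + (-18 - 1*(-1))*V(M, -2) = 23 + (-18 - 1*(-1))*(-2 - 2 + 25) = 23 + (-18 + 1)*21 = 23 - 17*21 = 23 - 357 = -334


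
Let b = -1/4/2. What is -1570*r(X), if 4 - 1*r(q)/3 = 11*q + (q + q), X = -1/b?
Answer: 471000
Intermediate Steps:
b = -⅛ (b = -1*¼*(½) = -¼*½ = -⅛ ≈ -0.12500)
X = 8 (X = -1/(-⅛) = -1*(-8) = 8)
r(q) = 12 - 39*q (r(q) = 12 - 3*(11*q + (q + q)) = 12 - 3*(11*q + 2*q) = 12 - 39*q)
-1570*r(X) = -1570*(12 - 39*8) = -1570*(12 - 312) = -1570*(-300) = 471000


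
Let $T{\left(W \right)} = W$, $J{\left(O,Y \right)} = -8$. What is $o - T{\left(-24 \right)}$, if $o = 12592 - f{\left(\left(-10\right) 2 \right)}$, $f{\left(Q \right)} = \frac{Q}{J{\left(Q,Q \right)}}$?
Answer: $\frac{25227}{2} \approx 12614.0$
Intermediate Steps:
$f{\left(Q \right)} = - \frac{Q}{8}$ ($f{\left(Q \right)} = \frac{Q}{-8} = Q \left(- \frac{1}{8}\right) = - \frac{Q}{8}$)
$o = \frac{25179}{2}$ ($o = 12592 - - \frac{\left(-10\right) 2}{8} = 12592 - \left(- \frac{1}{8}\right) \left(-20\right) = 12592 - \frac{5}{2} = \frac{25179}{2} \approx 12590.0$)
$o - T{\left(-24 \right)} = \frac{25179}{2} - -24 = \frac{25179}{2} + 24 = \frac{25227}{2}$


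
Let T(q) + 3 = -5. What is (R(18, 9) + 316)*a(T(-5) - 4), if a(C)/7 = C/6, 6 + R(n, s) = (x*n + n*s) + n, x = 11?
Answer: -9632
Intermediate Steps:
T(q) = -8 (T(q) = -3 - 5 = -8)
R(n, s) = -6 + 12*n + n*s (R(n, s) = -6 + ((11*n + n*s) + n) = -6 + (12*n + n*s) = -6 + 12*n + n*s)
a(C) = 7*C/6 (a(C) = 7*(C/6) = 7*C/6)
(R(18, 9) + 316)*a(T(-5) - 4) = ((-6 + 12*18 + 18*9) + 316)*(7*(-8 - 4)/6) = ((-6 + 216 + 162) + 316)*((7/6)*(-12)) = (372 + 316)*(-14) = 688*(-14) = -9632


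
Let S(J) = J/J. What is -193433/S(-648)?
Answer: -193433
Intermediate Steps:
S(J) = 1
-193433/S(-648) = -193433/1 = -193433*1 = -193433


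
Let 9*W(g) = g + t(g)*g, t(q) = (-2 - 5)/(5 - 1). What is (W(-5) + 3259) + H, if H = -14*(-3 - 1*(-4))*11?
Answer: 37265/12 ≈ 3105.4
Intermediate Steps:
t(q) = -7/4
H = -154 (H = -14*(-3 + 4)*11 = -14*1*11 = -14*11 = -154)
W(g) = -g/12 (W(g) = (g - 7*g/4)/9 = (-3*g/4)/9 = -g/12)
(W(-5) + 3259) + H = (-1/12*(-5) + 3259) - 154 = (5/12 + 3259) - 154 = 39113/12 - 154 = 37265/12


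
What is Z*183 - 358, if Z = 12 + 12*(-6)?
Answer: -11338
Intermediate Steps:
Z = -60 (Z = 12 - 72 = -60)
Z*183 - 358 = -60*183 - 358 = -10980 - 358 = -11338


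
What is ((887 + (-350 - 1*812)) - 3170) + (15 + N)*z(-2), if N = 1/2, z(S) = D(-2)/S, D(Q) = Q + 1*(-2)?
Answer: -3414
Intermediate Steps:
D(Q) = -2 + Q (D(Q) = Q - 2 = -2 + Q)
z(S) = -4/S (z(S) = (-2 - 2)/S = -4/S)
N = ½ ≈ 0.50000
((887 + (-350 - 1*812)) - 3170) + (15 + N)*z(-2) = ((887 + (-350 - 1*812)) - 3170) + (15 + ½)*(-4/(-2)) = ((887 + (-350 - 812)) - 3170) + 31*(-4*(-½))/2 = ((887 - 1162) - 3170) + (31/2)*2 = (-275 - 3170) + 31 = -3445 + 31 = -3414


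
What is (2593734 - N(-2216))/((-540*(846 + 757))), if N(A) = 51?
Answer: -288187/96180 ≈ -2.9963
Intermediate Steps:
(2593734 - N(-2216))/((-540*(846 + 757))) = (2593734 - 1*51)/((-540*(846 + 757))) = (2593734 - 51)/((-540*1603)) = 2593683/(-865620) = 2593683*(-1/865620) = -288187/96180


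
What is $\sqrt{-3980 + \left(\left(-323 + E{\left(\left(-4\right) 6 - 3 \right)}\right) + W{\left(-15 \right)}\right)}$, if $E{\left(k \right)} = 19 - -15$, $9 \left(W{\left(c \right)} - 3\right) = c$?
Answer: $\frac{i \sqrt{38409}}{3} \approx 65.327 i$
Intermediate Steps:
$W{\left(c \right)} = 3 + \frac{c}{9}$
$E{\left(k \right)} = 34$ ($E{\left(k \right)} = 19 + 15 = 34$)
$\sqrt{-3980 + \left(\left(-323 + E{\left(\left(-4\right) 6 - 3 \right)}\right) + W{\left(-15 \right)}\right)} = \sqrt{-3980 + \left(\left(-323 + 34\right) + \left(3 + \frac{1}{9} \left(-15\right)\right)\right)} = \sqrt{-3980 + \left(-289 + \left(3 - \frac{5}{3}\right)\right)} = \sqrt{-3980 + \left(-289 + \frac{4}{3}\right)} = \sqrt{-3980 - \frac{863}{3}} = \sqrt{- \frac{12803}{3}} = \frac{i \sqrt{38409}}{3}$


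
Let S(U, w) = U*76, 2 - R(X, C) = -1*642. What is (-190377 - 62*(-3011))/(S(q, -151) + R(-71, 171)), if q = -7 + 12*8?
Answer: -3695/7408 ≈ -0.49879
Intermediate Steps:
R(X, C) = 644 (R(X, C) = 2 - (-1)*642 = 2 - 1*(-642) = 2 + 642 = 644)
q = 89 (q = -7 + 96 = 89)
S(U, w) = 76*U
(-190377 - 62*(-3011))/(S(q, -151) + R(-71, 171)) = (-190377 - 62*(-3011))/(76*89 + 644) = (-190377 + 186682)/(6764 + 644) = -3695/7408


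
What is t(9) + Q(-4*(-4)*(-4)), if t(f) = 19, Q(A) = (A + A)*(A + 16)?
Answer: 6163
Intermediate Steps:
Q(A) = 2*A*(16 + A) (Q(A) = (2*A)*(16 + A) = 2*A*(16 + A))
t(9) + Q(-4*(-4)*(-4)) = 19 + 2*(-4*(-4)*(-4))*(16 - 4*(-4)*(-4)) = 19 + 2*(16*(-4))*(16 + 16*(-4)) = 19 + 2*(-64)*(16 - 64) = 19 + 2*(-64)*(-48) = 19 + 6144 = 6163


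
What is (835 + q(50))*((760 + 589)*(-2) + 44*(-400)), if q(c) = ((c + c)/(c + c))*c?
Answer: -17963730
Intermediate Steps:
q(c) = c (q(c) = ((2*c)/((2*c)))*c = ((2*c)*(1/(2*c)))*c = 1*c = c)
(835 + q(50))*((760 + 589)*(-2) + 44*(-400)) = (835 + 50)*((760 + 589)*(-2) + 44*(-400)) = 885*(1349*(-2) - 17600) = 885*(-2698 - 17600) = 885*(-20298) = -17963730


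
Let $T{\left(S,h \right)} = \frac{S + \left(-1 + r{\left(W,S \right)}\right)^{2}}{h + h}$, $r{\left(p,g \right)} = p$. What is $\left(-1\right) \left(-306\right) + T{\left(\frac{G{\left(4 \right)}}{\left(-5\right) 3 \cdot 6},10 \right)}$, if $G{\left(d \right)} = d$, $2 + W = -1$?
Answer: $\frac{138059}{450} \approx 306.8$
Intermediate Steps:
$W = -3$ ($W = -2 - 1 = -3$)
$T{\left(S,h \right)} = \frac{16 + S}{2 h}$ ($T{\left(S,h \right)} = \frac{S + \left(-1 - 3\right)^{2}}{h + h} = \frac{S + \left(-4\right)^{2}}{2 h} = \left(S + 16\right) \frac{1}{2 h} = \left(16 + S\right) \frac{1}{2 h} = \frac{16 + S}{2 h}$)
$\left(-1\right) \left(-306\right) + T{\left(\frac{G{\left(4 \right)}}{\left(-5\right) 3 \cdot 6},10 \right)} = \left(-1\right) \left(-306\right) + \frac{16 + \frac{4}{\left(-5\right) 3 \cdot 6}}{2 \cdot 10} = 306 + \frac{1}{2} \cdot \frac{1}{10} \left(16 + \frac{4}{\left(-15\right) 6}\right) = 306 + \frac{1}{2} \cdot \frac{1}{10} \left(16 + \frac{4}{-90}\right) = 306 + \frac{1}{2} \cdot \frac{1}{10} \left(16 + 4 \left(- \frac{1}{90}\right)\right) = 306 + \frac{1}{2} \cdot \frac{1}{10} \left(16 - \frac{2}{45}\right) = 306 + \frac{1}{2} \cdot \frac{1}{10} \cdot \frac{718}{45} = 306 + \frac{359}{450} = \frac{138059}{450}$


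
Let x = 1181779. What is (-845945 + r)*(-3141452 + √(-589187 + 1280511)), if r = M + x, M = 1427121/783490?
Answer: -413295720245819006/391745 + 263124007781*√172831/391745 ≈ -1.0547e+12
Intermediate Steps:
M = 1427121/783490 (M = 1427121*(1/783490) = 1427121/783490 ≈ 1.8215)
r = 925913455831/783490 (r = 1427121/783490 + 1181779 = 925913455831/783490 ≈ 1.1818e+6)
(-845945 + r)*(-3141452 + √(-589187 + 1280511)) = (-845945 + 925913455831/783490)*(-3141452 + √(-589187 + 1280511)) = 263124007781*(-3141452 + √691324)/783490 = 263124007781*(-3141452 + 2*√172831)/783490 = -413295720245819006/391745 + 263124007781*√172831/391745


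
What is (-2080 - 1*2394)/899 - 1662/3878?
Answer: -34015/6293 ≈ -5.4052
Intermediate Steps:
(-2080 - 1*2394)/899 - 1662/3878 = (-2080 - 2394)*(1/899) - 1662*1/3878 = -4474*1/899 - 3/7 = -4474/899 - 3/7 = -34015/6293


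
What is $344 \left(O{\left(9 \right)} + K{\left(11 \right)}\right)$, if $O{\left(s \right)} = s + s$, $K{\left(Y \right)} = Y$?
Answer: $9976$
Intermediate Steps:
$O{\left(s \right)} = 2 s$
$344 \left(O{\left(9 \right)} + K{\left(11 \right)}\right) = 344 \left(2 \cdot 9 + 11\right) = 344 \left(18 + 11\right) = 344 \cdot 29 = 9976$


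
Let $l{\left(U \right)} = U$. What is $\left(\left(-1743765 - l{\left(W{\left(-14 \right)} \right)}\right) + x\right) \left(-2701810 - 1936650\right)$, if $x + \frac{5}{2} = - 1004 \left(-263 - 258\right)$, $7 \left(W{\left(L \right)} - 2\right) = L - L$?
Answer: $5662100864330$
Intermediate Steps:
$W{\left(L \right)} = 2$ ($W{\left(L \right)} = 2 + \frac{L - L}{7} = 2 + \frac{1}{7} \cdot 0 = 2 + 0 = 2$)
$x = \frac{1046163}{2}$ ($x = - \frac{5}{2} - 1004 \left(-263 - 258\right) = - \frac{5}{2} - -523084 = - \frac{5}{2} + 523084 = \frac{1046163}{2} \approx 5.2308 \cdot 10^{5}$)
$\left(\left(-1743765 - l{\left(W{\left(-14 \right)} \right)}\right) + x\right) \left(-2701810 - 1936650\right) = \left(\left(-1743765 - 2\right) + \frac{1046163}{2}\right) \left(-2701810 - 1936650\right) = \left(\left(-1743765 - 2\right) + \frac{1046163}{2}\right) \left(-4638460\right) = \left(-1743767 + \frac{1046163}{2}\right) \left(-4638460\right) = \left(- \frac{2441371}{2}\right) \left(-4638460\right) = 5662100864330$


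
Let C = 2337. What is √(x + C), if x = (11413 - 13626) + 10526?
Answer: 5*√426 ≈ 103.20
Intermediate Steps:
x = 8313 (x = -2213 + 10526 = 8313)
√(x + C) = √(8313 + 2337) = √10650 = 5*√426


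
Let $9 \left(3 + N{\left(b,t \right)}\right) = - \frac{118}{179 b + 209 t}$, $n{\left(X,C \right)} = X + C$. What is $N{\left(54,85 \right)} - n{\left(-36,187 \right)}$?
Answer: $- \frac{38019484}{246879} \approx -154.0$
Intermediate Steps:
$n{\left(X,C \right)} = C + X$
$N{\left(b,t \right)} = -3 - \frac{118}{9 \left(179 b + 209 t\right)}$ ($N{\left(b,t \right)} = -3 + \frac{\left(-118\right) \frac{1}{179 b + 209 t}}{9} = -3 - \frac{118}{9 \left(179 b + 209 t\right)}$)
$N{\left(54,85 \right)} - n{\left(-36,187 \right)} = \frac{-118 - 479655 - 260982}{9 \left(179 \cdot 54 + 209 \cdot 85\right)} - \left(187 - 36\right) = \frac{-118 - 479655 - 260982}{9 \left(9666 + 17765\right)} - 151 = \frac{1}{9} \cdot \frac{1}{27431} \left(-740755\right) - 151 = - \frac{740755}{246879} - 151 = - \frac{38019484}{246879}$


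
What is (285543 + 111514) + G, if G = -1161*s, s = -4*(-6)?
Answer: 369193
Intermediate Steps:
s = 24
G = -27864 (G = -1161*24 = -27864)
(285543 + 111514) + G = (285543 + 111514) - 27864 = 397057 - 27864 = 369193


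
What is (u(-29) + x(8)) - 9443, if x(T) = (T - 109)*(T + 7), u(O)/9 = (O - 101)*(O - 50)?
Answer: 81472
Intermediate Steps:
u(O) = 9*(-101 + O)*(-50 + O) (u(O) = 9*((O - 101)*(O - 50)) = 9*((-101 + O)*(-50 + O)) = 9*(-101 + O)*(-50 + O))
x(T) = (-109 + T)*(7 + T)
(u(-29) + x(8)) - 9443 = ((45450 - 1359*(-29) + 9*(-29)²) + (-763 + 8² - 102*8)) - 9443 = ((45450 + 39411 + 9*841) + (-763 + 64 - 816)) - 9443 = ((45450 + 39411 + 7569) - 1515) - 9443 = (92430 - 1515) - 9443 = 90915 - 9443 = 81472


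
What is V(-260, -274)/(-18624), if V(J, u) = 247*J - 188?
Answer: 83/24 ≈ 3.4583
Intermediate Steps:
V(J, u) = -188 + 247*J
V(-260, -274)/(-18624) = (-188 + 247*(-260))/(-18624) = (-188 - 64220)*(-1/18624) = -64408*(-1/18624) = 83/24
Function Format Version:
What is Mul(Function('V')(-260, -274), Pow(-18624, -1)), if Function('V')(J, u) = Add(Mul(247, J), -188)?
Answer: Rational(83, 24) ≈ 3.4583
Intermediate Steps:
Function('V')(J, u) = Add(-188, Mul(247, J))
Mul(Function('V')(-260, -274), Pow(-18624, -1)) = Mul(Add(-188, Mul(247, -260)), Pow(-18624, -1)) = Mul(Add(-188, -64220), Rational(-1, 18624)) = Mul(-64408, Rational(-1, 18624)) = Rational(83, 24)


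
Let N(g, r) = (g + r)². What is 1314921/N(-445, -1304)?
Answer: 438307/1019667 ≈ 0.42985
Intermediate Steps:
1314921/N(-445, -1304) = 1314921/((-445 - 1304)²) = 1314921/((-1749)²) = 1314921/3059001 = 1314921*(1/3059001) = 438307/1019667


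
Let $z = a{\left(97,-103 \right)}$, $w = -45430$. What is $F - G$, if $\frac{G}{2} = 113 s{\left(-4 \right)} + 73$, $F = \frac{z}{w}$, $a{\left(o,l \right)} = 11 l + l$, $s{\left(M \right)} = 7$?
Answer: $- \frac{39250902}{22715} \approx -1728.0$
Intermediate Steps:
$a{\left(o,l \right)} = 12 l$
$z = -1236$ ($z = 12 \left(-103\right) = -1236$)
$F = \frac{618}{22715}$ ($F = - \frac{1236}{-45430} = \left(-1236\right) \left(- \frac{1}{45430}\right) = \frac{618}{22715} \approx 0.027207$)
$G = 1728$ ($G = 2 \left(113 \cdot 7 + 73\right) = 2 \left(791 + 73\right) = 2 \cdot 864 = 1728$)
$F - G = \frac{618}{22715} - 1728 = - \frac{39250902}{22715}$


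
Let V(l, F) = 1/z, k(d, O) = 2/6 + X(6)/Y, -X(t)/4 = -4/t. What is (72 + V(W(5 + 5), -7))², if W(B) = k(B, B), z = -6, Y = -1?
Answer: 185761/36 ≈ 5160.0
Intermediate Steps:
X(t) = 16/t (X(t) = -(-16)/t = 16/t)
k(d, O) = -7/3 (k(d, O) = 2/6 + (16/6)/(-1) = 2*(⅙) + (16*(⅙))*(-1) = ⅓ + (8/3)*(-1) = ⅓ - 8/3 = -7/3)
W(B) = -7/3
V(l, F) = -⅙ (V(l, F) = 1/(-6) = -⅙)
(72 + V(W(5 + 5), -7))² = (72 - ⅙)² = (431/6)² = 185761/36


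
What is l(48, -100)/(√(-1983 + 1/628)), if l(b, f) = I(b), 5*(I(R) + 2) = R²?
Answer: -4588*I*√195515711/6226615 ≈ -10.303*I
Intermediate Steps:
I(R) = -2 + R²/5
l(b, f) = -2 + b²/5
l(48, -100)/(√(-1983 + 1/628)) = (-2 + (⅕)*48²)/(√(-1983 + 1/628)) = (-2 + (⅕)*2304)/(√(-1983 + 1/628)) = (-2 + 2304/5)/(√(-1245323/628)) = 2294/(5*((I*√195515711/314))) = 2294*(-2*I*√195515711/1245323)/5 = -4588*I*√195515711/6226615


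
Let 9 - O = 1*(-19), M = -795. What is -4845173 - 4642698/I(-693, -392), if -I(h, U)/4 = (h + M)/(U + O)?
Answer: -1131188651/248 ≈ -4.5612e+6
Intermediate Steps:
O = 28 (O = 9 - (-19) = 9 - 1*(-19) = 9 + 19 = 28)
I(h, U) = -4*(-795 + h)/(28 + U) (I(h, U) = -4*(h - 795)/(U + 28) = -4*(-795 + h)/(28 + U))
-4845173 - 4642698/I(-693, -392) = -4845173 - 4642698/(4*(795 - 1*(-693))/(28 - 392)) = -4845173 - 4642698/(4*(795 + 693)/(-364)) = -4845173 - 4642698/(4*(-1/364)*1488) = -4845173 - 4642698/(-1488/91) = -4845173 - 4642698*(-91)/1488 = -4845173 - 1*(-70414253/248) = -4845173 + 70414253/248 = -1131188651/248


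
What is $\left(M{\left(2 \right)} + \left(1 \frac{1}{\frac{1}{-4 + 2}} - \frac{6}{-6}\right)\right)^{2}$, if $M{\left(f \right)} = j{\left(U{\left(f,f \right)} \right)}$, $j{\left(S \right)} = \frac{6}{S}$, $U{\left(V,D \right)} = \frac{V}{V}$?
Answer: $25$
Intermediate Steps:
$U{\left(V,D \right)} = 1$
$M{\left(f \right)} = 6$ ($M{\left(f \right)} = \frac{6}{1} = 6 \cdot 1 = 6$)
$\left(M{\left(2 \right)} + \left(1 \frac{1}{\frac{1}{-4 + 2}} - \frac{6}{-6}\right)\right)^{2} = \left(6 + \left(1 \frac{1}{\frac{1}{-4 + 2}} - \frac{6}{-6}\right)\right)^{2} = \left(6 + \left(1 \frac{1}{\frac{1}{-2}} - -1\right)\right)^{2} = \left(6 + \left(1 \frac{1}{- \frac{1}{2}} + 1\right)\right)^{2} = \left(6 + \left(1 \left(-2\right) + 1\right)\right)^{2} = \left(6 + \left(-2 + 1\right)\right)^{2} = \left(6 - 1\right)^{2} = 5^{2} = 25$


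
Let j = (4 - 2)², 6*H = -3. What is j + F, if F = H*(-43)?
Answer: 51/2 ≈ 25.500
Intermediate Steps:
H = -½ (H = (⅙)*(-3) = -½ ≈ -0.50000)
F = 43/2 (F = -½*(-43) = 43/2 ≈ 21.500)
j = 4 (j = 2² = 4)
j + F = 4 + 43/2 = 51/2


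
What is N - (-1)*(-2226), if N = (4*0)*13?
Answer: -2226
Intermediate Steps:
N = 0 (N = 0*13 = 0)
N - (-1)*(-2226) = 0 - (-1)*(-2226) = 0 - 1*2226 = 0 - 2226 = -2226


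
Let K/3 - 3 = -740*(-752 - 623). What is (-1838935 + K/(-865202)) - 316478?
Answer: -1864870690935/865202 ≈ -2.1554e+6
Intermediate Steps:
K = 3052509 (K = 9 + 3*(-740*(-752 - 623)) = 9 + 3*(-740*(-1375)) = 9 + 3*1017500 = 9 + 3052500 = 3052509)
(-1838935 + K/(-865202)) - 316478 = (-1838935 + 3052509/(-865202)) - 316478 = (-1838935 + 3052509*(-1/865202)) - 316478 = (-1838935 - 3052509/865202) - 316478 = -1591053292379/865202 - 316478 = -1864870690935/865202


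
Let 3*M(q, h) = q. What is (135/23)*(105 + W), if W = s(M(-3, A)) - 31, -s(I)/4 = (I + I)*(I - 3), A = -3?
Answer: 5670/23 ≈ 246.52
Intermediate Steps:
M(q, h) = q/3
s(I) = -8*I*(-3 + I) (s(I) = -4*(I + I)*(I - 3) = -4*2*I*(-3 + I) = -8*I*(-3 + I))
W = -63 (W = 8*((⅓)*(-3))*(3 - (-3)/3) - 31 = 8*(-1)*(3 - 1*(-1)) - 31 = 8*(-1)*(3 + 1) - 31 = 8*(-1)*4 - 31 = -32 - 31 = -63)
(135/23)*(105 + W) = (135/23)*(105 - 63) = (135*(1/23))*42 = (135/23)*42 = 5670/23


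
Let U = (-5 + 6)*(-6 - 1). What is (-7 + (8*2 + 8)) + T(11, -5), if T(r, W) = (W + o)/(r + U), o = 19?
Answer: 41/2 ≈ 20.500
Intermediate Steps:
U = -7 (U = 1*(-7) = -7)
T(r, W) = (19 + W)/(-7 + r) (T(r, W) = (W + 19)/(r - 7) = (19 + W)/(-7 + r))
(-7 + (8*2 + 8)) + T(11, -5) = (-7 + (8*2 + 8)) + (19 - 5)/(-7 + 11) = (-7 + (16 + 8)) + 14/4 = (-7 + 24) + (¼)*14 = 17 + 7/2 = 41/2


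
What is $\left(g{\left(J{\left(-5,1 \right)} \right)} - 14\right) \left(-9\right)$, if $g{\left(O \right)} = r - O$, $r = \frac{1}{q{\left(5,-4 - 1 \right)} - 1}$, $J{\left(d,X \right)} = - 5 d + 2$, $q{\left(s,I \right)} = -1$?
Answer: $\frac{747}{2} \approx 373.5$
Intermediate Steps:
$J{\left(d,X \right)} = 2 - 5 d$
$r = - \frac{1}{2}$ ($r = \frac{1}{-1 - 1} = \frac{1}{-2} = - \frac{1}{2} \approx -0.5$)
$g{\left(O \right)} = - \frac{1}{2} - O$
$\left(g{\left(J{\left(-5,1 \right)} \right)} - 14\right) \left(-9\right) = \left(\left(- \frac{1}{2} - \left(2 - -25\right)\right) - 14\right) \left(-9\right) = \left(\left(- \frac{1}{2} - \left(2 + 25\right)\right) - 14\right) \left(-9\right) = \left(\left(- \frac{1}{2} - 27\right) - 14\right) \left(-9\right) = \left(- \frac{55}{2} - 14\right) \left(-9\right) = \left(- \frac{83}{2}\right) \left(-9\right) = \frac{747}{2}$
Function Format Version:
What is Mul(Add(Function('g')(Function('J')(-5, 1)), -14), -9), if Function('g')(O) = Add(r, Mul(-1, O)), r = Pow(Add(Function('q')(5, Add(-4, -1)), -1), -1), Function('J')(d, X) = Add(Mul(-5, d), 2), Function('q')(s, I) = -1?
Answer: Rational(747, 2) ≈ 373.50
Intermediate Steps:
Function('J')(d, X) = Add(2, Mul(-5, d))
r = Rational(-1, 2) (r = Pow(Add(-1, -1), -1) = Pow(-2, -1) = Rational(-1, 2) ≈ -0.50000)
Function('g')(O) = Add(Rational(-1, 2), Mul(-1, O))
Mul(Add(Function('g')(Function('J')(-5, 1)), -14), -9) = Mul(Add(Add(Rational(-1, 2), Mul(-1, Add(2, Mul(-5, -5)))), -14), -9) = Mul(Add(Add(Rational(-1, 2), Mul(-1, Add(2, 25))), -14), -9) = Mul(Add(Add(Rational(-1, 2), Mul(-1, 27)), -14), -9) = Mul(Add(Add(Rational(-1, 2), -27), -14), -9) = Mul(Add(Rational(-55, 2), -14), -9) = Mul(Rational(-83, 2), -9) = Rational(747, 2)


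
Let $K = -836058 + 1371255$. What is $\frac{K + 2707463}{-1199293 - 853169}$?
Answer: $- \frac{1621330}{1026231} \approx -1.5799$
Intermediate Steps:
$K = 535197$
$\frac{K + 2707463}{-1199293 - 853169} = \frac{535197 + 2707463}{-1199293 - 853169} = \frac{3242660}{-2052462} = 3242660 \left(- \frac{1}{2052462}\right) = - \frac{1621330}{1026231}$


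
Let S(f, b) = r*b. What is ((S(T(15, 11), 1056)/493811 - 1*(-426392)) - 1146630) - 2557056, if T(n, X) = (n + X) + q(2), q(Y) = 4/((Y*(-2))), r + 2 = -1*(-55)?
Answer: -1618363771466/493811 ≈ -3.2773e+6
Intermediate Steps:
r = 53 (r = -2 - 1*(-55) = -2 + 55 = 53)
q(Y) = -2/Y (q(Y) = 4/((-2*Y)) = 4*(-1/(2*Y)) = -2/Y)
T(n, X) = -1 + X + n (T(n, X) = (n + X) - 2/2 = (X + n) - 2*½ = (X + n) - 1 = -1 + X + n)
S(f, b) = 53*b
((S(T(15, 11), 1056)/493811 - 1*(-426392)) - 1146630) - 2557056 = (((53*1056)/493811 - 1*(-426392)) - 1146630) - 2557056 = ((55968*(1/493811) + 426392) - 1146630) - 2557056 = ((55968/493811 + 426392) - 1146630) - 2557056 = (210557115880/493811 - 1146630) - 2557056 = -355661391050/493811 - 2557056 = -1618363771466/493811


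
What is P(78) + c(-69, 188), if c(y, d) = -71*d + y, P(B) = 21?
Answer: -13396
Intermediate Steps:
c(y, d) = y - 71*d
P(78) + c(-69, 188) = 21 + (-69 - 71*188) = 21 + (-69 - 13348) = 21 - 13417 = -13396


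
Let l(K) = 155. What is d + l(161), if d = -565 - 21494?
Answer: -21904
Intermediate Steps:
d = -22059
d + l(161) = -22059 + 155 = -21904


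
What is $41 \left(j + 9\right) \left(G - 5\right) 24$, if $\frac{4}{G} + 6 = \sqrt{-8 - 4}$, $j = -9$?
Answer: $0$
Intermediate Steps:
$G = \frac{4}{-6 + 2 i \sqrt{3}}$ ($G = \frac{4}{-6 + \sqrt{-8 - 4}} = \frac{4}{-6 + \sqrt{-12}} = \frac{4}{-6 + 2 i \sqrt{3}} \approx -0.5 - 0.28868 i$)
$41 \left(j + 9\right) \left(G - 5\right) 24 = 41 \left(-9 + 9\right) \left(\left(- \frac{1}{2} - \frac{i \sqrt{3}}{6}\right) - 5\right) 24 = 41 \cdot 0 \left(- \frac{11}{2} - \frac{i \sqrt{3}}{6}\right) 24 = 41 \cdot 0 \cdot 24 = 0 \cdot 24 = 0$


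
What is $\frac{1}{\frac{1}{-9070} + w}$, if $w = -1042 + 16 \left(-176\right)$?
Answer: $- \frac{9070}{34992061} \approx -0.0002592$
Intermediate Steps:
$w = -3858$ ($w = -1042 - 2816 = -3858$)
$\frac{1}{\frac{1}{-9070} + w} = \frac{1}{\frac{1}{-9070} - 3858} = \frac{1}{- \frac{1}{9070} - 3858} = \frac{1}{- \frac{34992061}{9070}} = - \frac{9070}{34992061}$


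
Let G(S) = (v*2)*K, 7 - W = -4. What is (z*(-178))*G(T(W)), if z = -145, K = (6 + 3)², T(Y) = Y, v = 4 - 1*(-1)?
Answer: 20906100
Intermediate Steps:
W = 11 (W = 7 - 1*(-4) = 7 + 4 = 11)
v = 5 (v = 4 + 1 = 5)
K = 81 (K = 9² = 81)
G(S) = 810 (G(S) = (5*2)*81 = 10*81 = 810)
(z*(-178))*G(T(W)) = -145*(-178)*810 = 25810*810 = 20906100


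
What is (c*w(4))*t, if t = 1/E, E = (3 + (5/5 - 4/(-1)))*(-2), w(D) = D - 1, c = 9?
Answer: -27/16 ≈ -1.6875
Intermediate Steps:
w(D) = -1 + D
E = -16 (E = (3 + (5*(⅕) - 4*(-1)))*(-2) = (3 + (1 + 4))*(-2) = (3 + 5)*(-2) = 8*(-2) = -16)
t = -1/16 (t = 1/(-16) = -1/16 ≈ -0.062500)
(c*w(4))*t = (9*(-1 + 4))*(-1/16) = (9*3)*(-1/16) = 27*(-1/16) = -27/16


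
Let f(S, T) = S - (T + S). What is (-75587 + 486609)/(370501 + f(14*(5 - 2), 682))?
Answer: 411022/369819 ≈ 1.1114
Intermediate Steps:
f(S, T) = -T (f(S, T) = S - (S + T) = S + (-S - T) = -T)
(-75587 + 486609)/(370501 + f(14*(5 - 2), 682)) = (-75587 + 486609)/(370501 - 1*682) = 411022/(370501 - 682) = 411022/369819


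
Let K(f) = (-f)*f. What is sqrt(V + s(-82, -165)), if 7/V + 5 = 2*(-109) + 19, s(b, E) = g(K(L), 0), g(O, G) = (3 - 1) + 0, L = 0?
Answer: sqrt(20451)/102 ≈ 1.4020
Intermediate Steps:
K(f) = -f**2
g(O, G) = 2 (g(O, G) = 2 + 0 = 2)
s(b, E) = 2
V = -7/204 (V = 7/(-5 + (2*(-109) + 19)) = 7/(-5 + (-218 + 19)) = 7/(-5 - 199) = 7/(-204) = 7*(-1/204) = -7/204 ≈ -0.034314)
sqrt(V + s(-82, -165)) = sqrt(-7/204 + 2) = sqrt(401/204) = sqrt(20451)/102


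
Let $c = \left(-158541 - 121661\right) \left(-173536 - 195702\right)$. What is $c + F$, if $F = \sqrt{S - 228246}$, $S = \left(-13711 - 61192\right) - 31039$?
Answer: $103461226076 + 6 i \sqrt{9283} \approx 1.0346 \cdot 10^{11} + 578.09 i$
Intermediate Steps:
$S = -105942$ ($S = -74903 - 31039 = -105942$)
$c = 103461226076$ ($c = \left(-280202\right) \left(-369238\right) = 103461226076$)
$F = 6 i \sqrt{9283}$ ($F = \sqrt{-105942 - 228246} = \sqrt{-334188} = 6 i \sqrt{9283} \approx 578.09 i$)
$c + F = 103461226076 + 6 i \sqrt{9283}$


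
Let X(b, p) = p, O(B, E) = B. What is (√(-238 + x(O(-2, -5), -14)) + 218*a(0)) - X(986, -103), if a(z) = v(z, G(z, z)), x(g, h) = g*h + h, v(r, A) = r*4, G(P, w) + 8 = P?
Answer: 103 + 4*I*√14 ≈ 103.0 + 14.967*I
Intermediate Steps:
G(P, w) = -8 + P
v(r, A) = 4*r
x(g, h) = h + g*h
a(z) = 4*z
(√(-238 + x(O(-2, -5), -14)) + 218*a(0)) - X(986, -103) = (√(-238 - 14*(1 - 2)) + 218*(4*0)) - 1*(-103) = (√(-238 - 14*(-1)) + 218*0) + 103 = (√(-238 + 14) + 0) + 103 = (√(-224) + 0) + 103 = (4*I*√14 + 0) + 103 = 4*I*√14 + 103 = 103 + 4*I*√14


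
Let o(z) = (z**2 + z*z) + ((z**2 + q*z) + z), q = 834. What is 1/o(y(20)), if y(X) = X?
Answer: 1/17900 ≈ 5.5866e-5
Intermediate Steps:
o(z) = 3*z**2 + 835*z (o(z) = (z**2 + z*z) + ((z**2 + 834*z) + z) = (z**2 + z**2) + (z**2 + 835*z) = 2*z**2 + (z**2 + 835*z) = 3*z**2 + 835*z)
1/o(y(20)) = 1/(20*(835 + 3*20)) = 1/(20*(835 + 60)) = 1/(20*895) = 1/17900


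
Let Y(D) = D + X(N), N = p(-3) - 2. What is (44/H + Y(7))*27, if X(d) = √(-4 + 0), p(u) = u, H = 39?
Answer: 2853/13 + 54*I ≈ 219.46 + 54.0*I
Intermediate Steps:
N = -5 (N = -3 - 2 = -5)
X(d) = 2*I (X(d) = √(-4) = 2*I)
Y(D) = D + 2*I
(44/H + Y(7))*27 = (44/39 + (7 + 2*I))*27 = (317/39 + 2*I)*27 = 2853/13 + 54*I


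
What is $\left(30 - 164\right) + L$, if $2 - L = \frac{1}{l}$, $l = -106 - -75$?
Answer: $- \frac{4091}{31} \approx -131.97$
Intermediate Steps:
$l = -31$ ($l = -106 + 75 = -31$)
$L = \frac{63}{31}$ ($L = 2 - \frac{1}{-31} = 2 - - \frac{1}{31} = 2 + \frac{1}{31} = \frac{63}{31} \approx 2.0323$)
$\left(30 - 164\right) + L = \left(30 - 164\right) + \frac{63}{31} = -134 + \frac{63}{31} = - \frac{4091}{31}$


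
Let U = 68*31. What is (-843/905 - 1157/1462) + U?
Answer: 2786836329/1323110 ≈ 2106.3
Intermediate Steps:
U = 2108
(-843/905 - 1157/1462) + U = (-843/905 - 1157/1462) + 2108 = -2279551/1323110 + 2108 = 2786836329/1323110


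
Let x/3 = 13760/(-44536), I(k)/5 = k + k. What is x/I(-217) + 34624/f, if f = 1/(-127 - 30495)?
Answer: -1280830752612476/1208039 ≈ -1.0603e+9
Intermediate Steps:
I(k) = 10*k (I(k) = 5*(k + k) = 5*(2*k) = 10*k)
x = -5160/5567 (x = 3*(13760/(-44536)) = 3*(13760*(-1/44536)) = 3*(-1720/5567) = -5160/5567 ≈ -0.92689)
f = -1/30622 (f = 1/(-30622) = -1/30622 ≈ -3.2656e-5)
x/I(-217) + 34624/f = -5160/(5567*(10*(-217))) + 34624/(-1/30622) = -5160/5567/(-2170) + 34624*(-30622) = -5160/5567*(-1/2170) - 1060256128 = 516/1208039 - 1060256128 = -1280830752612476/1208039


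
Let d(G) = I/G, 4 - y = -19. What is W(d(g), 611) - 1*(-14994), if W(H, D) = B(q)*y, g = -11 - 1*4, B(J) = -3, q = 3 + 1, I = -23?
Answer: 14925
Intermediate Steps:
q = 4
y = 23 (y = 4 - 1*(-19) = 4 + 19 = 23)
g = -15 (g = -11 - 4 = -15)
d(G) = -23/G
W(H, D) = -69 (W(H, D) = -3*23 = -69)
W(d(g), 611) - 1*(-14994) = -69 - 1*(-14994) = -69 + 14994 = 14925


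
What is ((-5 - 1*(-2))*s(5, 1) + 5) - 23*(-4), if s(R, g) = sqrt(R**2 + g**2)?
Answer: 97 - 3*sqrt(26) ≈ 81.703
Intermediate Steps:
((-5 - 1*(-2))*s(5, 1) + 5) - 23*(-4) = ((-5 - 1*(-2))*sqrt(5**2 + 1**2) + 5) - 23*(-4) = ((-5 + 2)*sqrt(25 + 1) + 5) + 92 = (-3*sqrt(26) + 5) + 92 = (5 - 3*sqrt(26)) + 92 = 97 - 3*sqrt(26)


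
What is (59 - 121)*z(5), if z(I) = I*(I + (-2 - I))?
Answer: 620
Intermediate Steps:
z(I) = -2*I (z(I) = I*(-2) = -2*I)
(59 - 121)*z(5) = (59 - 121)*(-2*5) = -62*(-10) = 620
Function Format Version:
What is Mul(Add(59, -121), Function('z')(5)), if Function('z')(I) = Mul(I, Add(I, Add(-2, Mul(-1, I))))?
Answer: 620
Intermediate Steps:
Function('z')(I) = Mul(-2, I) (Function('z')(I) = Mul(I, -2) = Mul(-2, I))
Mul(Add(59, -121), Function('z')(5)) = Mul(Add(59, -121), Mul(-2, 5)) = Mul(-62, -10) = 620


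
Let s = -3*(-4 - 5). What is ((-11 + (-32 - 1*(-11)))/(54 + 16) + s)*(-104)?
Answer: -96616/35 ≈ -2760.5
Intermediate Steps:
s = 27 (s = -3*(-9) = 27)
((-11 + (-32 - 1*(-11)))/(54 + 16) + s)*(-104) = ((-11 + (-32 - 1*(-11)))/(54 + 16) + 27)*(-104) = ((-11 + (-32 + 11))/70 + 27)*(-104) = ((-11 - 21)*(1/70) + 27)*(-104) = (-32*1/70 + 27)*(-104) = (-16/35 + 27)*(-104) = (929/35)*(-104) = -96616/35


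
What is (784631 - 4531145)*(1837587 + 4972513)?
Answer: -25514134991400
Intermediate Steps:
(784631 - 4531145)*(1837587 + 4972513) = -3746514*6810100 = -25514134991400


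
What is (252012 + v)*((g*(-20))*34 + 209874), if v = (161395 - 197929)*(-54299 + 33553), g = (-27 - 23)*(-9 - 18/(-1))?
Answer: 391128638532624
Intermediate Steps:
g = -450 (g = -50*(-9 - 18*(-1)) = -50*(-9 + 18) = -50*9 = -450)
v = 757934364 (v = -36534*(-20746) = 757934364)
(252012 + v)*((g*(-20))*34 + 209874) = (252012 + 757934364)*(-450*(-20)*34 + 209874) = 758186376*(9000*34 + 209874) = 758186376*(306000 + 209874) = 758186376*515874 = 391128638532624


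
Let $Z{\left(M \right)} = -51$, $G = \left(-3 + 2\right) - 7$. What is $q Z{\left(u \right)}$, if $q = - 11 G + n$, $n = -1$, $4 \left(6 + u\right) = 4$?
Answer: $-4437$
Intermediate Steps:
$u = -5$ ($u = -6 + \frac{1}{4} \cdot 4 = -6 + 1 = -5$)
$G = -8$ ($G = -1 - 7 = -8$)
$q = 87$ ($q = \left(-11\right) \left(-8\right) - 1 = 88 - 1 = 87$)
$q Z{\left(u \right)} = 87 \left(-51\right) = -4437$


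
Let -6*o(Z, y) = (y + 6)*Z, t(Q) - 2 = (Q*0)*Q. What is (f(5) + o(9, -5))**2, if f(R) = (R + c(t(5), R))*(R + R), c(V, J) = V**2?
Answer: 31329/4 ≈ 7832.3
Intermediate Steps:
t(Q) = 2 (t(Q) = 2 + (Q*0)*Q = 2 + 0*Q = 2 + 0 = 2)
o(Z, y) = -Z*(6 + y)/6 (o(Z, y) = -(y + 6)*Z/6 = -(6 + y)*Z/6 = -Z*(6 + y)/6)
f(R) = 2*R*(4 + R) (f(R) = (R + 2**2)*(R + R) = (R + 4)*(2*R) = (4 + R)*(2*R) = 2*R*(4 + R))
(f(5) + o(9, -5))**2 = (2*5*(4 + 5) - 1/6*9*(6 - 5))**2 = (2*5*9 - 1/6*9*1)**2 = (90 - 3/2)**2 = (177/2)**2 = 31329/4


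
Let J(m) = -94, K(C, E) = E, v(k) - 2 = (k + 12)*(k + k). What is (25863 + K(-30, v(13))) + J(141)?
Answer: 26421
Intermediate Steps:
v(k) = 2 + 2*k*(12 + k) (v(k) = 2 + (k + 12)*(k + k) = 2 + (12 + k)*(2*k) = 2 + 2*k*(12 + k))
(25863 + K(-30, v(13))) + J(141) = (25863 + (2 + 2*13² + 24*13)) - 94 = (25863 + (2 + 2*169 + 312)) - 94 = (25863 + (2 + 338 + 312)) - 94 = (25863 + 652) - 94 = 26515 - 94 = 26421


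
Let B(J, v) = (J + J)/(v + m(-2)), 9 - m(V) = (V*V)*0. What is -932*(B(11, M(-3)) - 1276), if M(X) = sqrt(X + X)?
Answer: 34426216/29 + 20504*I*sqrt(6)/87 ≈ 1.1871e+6 + 577.29*I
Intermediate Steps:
m(V) = 9 (m(V) = 9 - V*V*0 = 9 - V**2*0 = 9 - 1*0 = 9 + 0 = 9)
M(X) = sqrt(2)*sqrt(X) (M(X) = sqrt(2*X) = sqrt(2)*sqrt(X))
B(J, v) = 2*J/(9 + v) (B(J, v) = (J + J)/(v + 9) = (2*J)/(9 + v) = 2*J/(9 + v))
-932*(B(11, M(-3)) - 1276) = -932*(2*11/(9 + sqrt(2)*sqrt(-3)) - 1276) = -932*(2*11/(9 + sqrt(2)*(I*sqrt(3))) - 1276) = -932*(2*11/(9 + I*sqrt(6)) - 1276) = -932*(22/(9 + I*sqrt(6)) - 1276) = -932*(-1276 + 22/(9 + I*sqrt(6))) = 1189232 - 20504/(9 + I*sqrt(6))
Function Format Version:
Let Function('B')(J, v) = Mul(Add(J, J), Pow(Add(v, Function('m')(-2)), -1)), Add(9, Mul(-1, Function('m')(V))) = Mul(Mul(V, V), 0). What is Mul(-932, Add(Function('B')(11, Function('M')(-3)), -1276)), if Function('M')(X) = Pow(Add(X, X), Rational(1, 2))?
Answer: Add(Rational(34426216, 29), Mul(Rational(20504, 87), I, Pow(6, Rational(1, 2)))) ≈ Add(1.1871e+6, Mul(577.29, I))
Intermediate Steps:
Function('m')(V) = 9 (Function('m')(V) = Add(9, Mul(-1, Mul(Mul(V, V), 0))) = Add(9, Mul(-1, Mul(Pow(V, 2), 0))) = Add(9, Mul(-1, 0)) = Add(9, 0) = 9)
Function('M')(X) = Mul(Pow(2, Rational(1, 2)), Pow(X, Rational(1, 2))) (Function('M')(X) = Pow(Mul(2, X), Rational(1, 2)) = Mul(Pow(2, Rational(1, 2)), Pow(X, Rational(1, 2))))
Function('B')(J, v) = Mul(2, J, Pow(Add(9, v), -1)) (Function('B')(J, v) = Mul(Add(J, J), Pow(Add(v, 9), -1)) = Mul(Mul(2, J), Pow(Add(9, v), -1)) = Mul(2, J, Pow(Add(9, v), -1)))
Mul(-932, Add(Function('B')(11, Function('M')(-3)), -1276)) = Mul(-932, Add(Mul(2, 11, Pow(Add(9, Mul(Pow(2, Rational(1, 2)), Pow(-3, Rational(1, 2)))), -1)), -1276)) = Mul(-932, Add(Mul(2, 11, Pow(Add(9, Mul(Pow(2, Rational(1, 2)), Mul(I, Pow(3, Rational(1, 2))))), -1)), -1276)) = Mul(-932, Add(Mul(2, 11, Pow(Add(9, Mul(I, Pow(6, Rational(1, 2)))), -1)), -1276)) = Mul(-932, Add(Mul(22, Pow(Add(9, Mul(I, Pow(6, Rational(1, 2)))), -1)), -1276)) = Mul(-932, Add(-1276, Mul(22, Pow(Add(9, Mul(I, Pow(6, Rational(1, 2)))), -1)))) = Add(1189232, Mul(-20504, Pow(Add(9, Mul(I, Pow(6, Rational(1, 2)))), -1)))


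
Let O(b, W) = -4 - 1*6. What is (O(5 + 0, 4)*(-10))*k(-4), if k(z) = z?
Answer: -400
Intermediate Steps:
O(b, W) = -10 (O(b, W) = -4 - 6 = -10)
(O(5 + 0, 4)*(-10))*k(-4) = -10*(-10)*(-4) = 100*(-4) = -400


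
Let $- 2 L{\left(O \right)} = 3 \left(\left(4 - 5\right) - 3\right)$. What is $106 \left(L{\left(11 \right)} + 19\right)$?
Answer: $2650$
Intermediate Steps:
$L{\left(O \right)} = 6$ ($L{\left(O \right)} = - \frac{3 \left(\left(4 - 5\right) - 3\right)}{2} = - \frac{3 \left(-1 - 3\right)}{2} = - \frac{3 \left(-4\right)}{2} = \left(- \frac{1}{2}\right) \left(-12\right) = 6$)
$106 \left(L{\left(11 \right)} + 19\right) = 106 \left(6 + 19\right) = 106 \cdot 25 = 2650$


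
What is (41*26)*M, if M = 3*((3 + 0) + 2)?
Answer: 15990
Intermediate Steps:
M = 15 (M = 3*(3 + 2) = 3*5 = 15)
(41*26)*M = (41*26)*15 = 1066*15 = 15990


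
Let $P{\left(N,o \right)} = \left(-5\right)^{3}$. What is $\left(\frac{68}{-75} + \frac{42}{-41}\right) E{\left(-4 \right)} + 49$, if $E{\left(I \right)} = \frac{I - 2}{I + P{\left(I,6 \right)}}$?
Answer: $\frac{6467149}{132225} \approx 48.91$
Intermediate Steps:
$P{\left(N,o \right)} = -125$
$E{\left(I \right)} = \frac{-2 + I}{-125 + I}$ ($E{\left(I \right)} = \frac{I - 2}{I - 125} = \frac{-2 + I}{-125 + I}$)
$\left(\frac{68}{-75} + \frac{42}{-41}\right) E{\left(-4 \right)} + 49 = \left(\frac{68}{-75} + \frac{42}{-41}\right) \frac{-2 - 4}{-125 - 4} + 49 = \left(68 \left(- \frac{1}{75}\right) + 42 \left(- \frac{1}{41}\right)\right) \frac{1}{-129} \left(-6\right) + 49 = \left(- \frac{68}{75} - \frac{42}{41}\right) \left(\left(- \frac{1}{129}\right) \left(-6\right)\right) + 49 = \left(- \frac{5938}{3075}\right) \frac{2}{43} + 49 = - \frac{11876}{132225} + 49 = \frac{6467149}{132225}$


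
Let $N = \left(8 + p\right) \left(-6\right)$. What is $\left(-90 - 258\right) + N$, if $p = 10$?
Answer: $-456$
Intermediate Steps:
$N = -108$ ($N = \left(8 + 10\right) \left(-6\right) = 18 \left(-6\right) = -108$)
$\left(-90 - 258\right) + N = \left(-90 - 258\right) - 108 = -348 - 108 = -456$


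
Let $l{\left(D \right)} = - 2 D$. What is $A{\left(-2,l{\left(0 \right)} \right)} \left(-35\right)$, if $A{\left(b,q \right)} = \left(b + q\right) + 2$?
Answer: $0$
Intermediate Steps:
$A{\left(b,q \right)} = 2 + b + q$
$A{\left(-2,l{\left(0 \right)} \right)} \left(-35\right) = \left(2 - 2 - 0\right) \left(-35\right) = \left(2 - 2 + 0\right) \left(-35\right) = 0 \left(-35\right) = 0$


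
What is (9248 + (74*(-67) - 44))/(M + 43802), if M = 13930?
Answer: 2123/28866 ≈ 0.073547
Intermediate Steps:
(9248 + (74*(-67) - 44))/(M + 43802) = (9248 + (74*(-67) - 44))/(13930 + 43802) = (9248 + (-4958 - 44))/57732 = (9248 - 5002)*(1/57732) = 4246*(1/57732) = 2123/28866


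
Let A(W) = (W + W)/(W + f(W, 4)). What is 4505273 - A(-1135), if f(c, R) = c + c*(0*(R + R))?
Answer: 4505272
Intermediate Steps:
f(c, R) = c (f(c, R) = c + c*(0*(2*R)) = c + c*0 = c + 0 = c)
A(W) = 1 (A(W) = (W + W)/(W + W) = (2*W)/((2*W)) = (2*W)*(1/(2*W)) = 1)
4505273 - A(-1135) = 4505273 - 1*1 = 4505273 - 1 = 4505272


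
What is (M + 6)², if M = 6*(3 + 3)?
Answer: 1764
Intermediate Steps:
M = 36 (M = 6*6 = 36)
(M + 6)² = (36 + 6)² = 42² = 1764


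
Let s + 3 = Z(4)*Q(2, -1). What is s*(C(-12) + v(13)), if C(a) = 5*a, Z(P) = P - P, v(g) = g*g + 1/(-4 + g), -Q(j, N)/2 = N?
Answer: -982/3 ≈ -327.33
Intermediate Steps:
Q(j, N) = -2*N
v(g) = g² + 1/(-4 + g)
Z(P) = 0
s = -3 (s = -3 + 0*(-2*(-1)) = -3 + 0*2 = -3 + 0 = -3)
s*(C(-12) + v(13)) = -3*(5*(-12) + (1 + 13³ - 4*13²)/(-4 + 13)) = -3*(-60 + (1 + 2197 - 4*169)/9) = -3*(-60 + (1 + 2197 - 676)/9) = -3*(-60 + (⅑)*1522) = -3*(-60 + 1522/9) = -3*982/9 = -982/3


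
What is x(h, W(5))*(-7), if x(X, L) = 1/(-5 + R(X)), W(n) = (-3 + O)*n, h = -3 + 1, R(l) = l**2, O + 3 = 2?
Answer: 7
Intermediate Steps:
O = -1 (O = -3 + 2 = -1)
h = -2
W(n) = -4*n (W(n) = (-3 - 1)*n = -4*n)
x(X, L) = 1/(-5 + X**2)
x(h, W(5))*(-7) = -7/(-5 + (-2)**2) = -7/(-5 + 4) = -7/(-1) = -1*(-7) = 7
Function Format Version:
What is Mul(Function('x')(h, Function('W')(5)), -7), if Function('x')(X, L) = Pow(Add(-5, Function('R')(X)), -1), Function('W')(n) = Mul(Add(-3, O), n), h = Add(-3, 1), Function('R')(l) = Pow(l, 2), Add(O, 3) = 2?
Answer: 7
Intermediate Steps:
O = -1 (O = Add(-3, 2) = -1)
h = -2
Function('W')(n) = Mul(-4, n) (Function('W')(n) = Mul(Add(-3, -1), n) = Mul(-4, n))
Function('x')(X, L) = Pow(Add(-5, Pow(X, 2)), -1)
Mul(Function('x')(h, Function('W')(5)), -7) = Mul(Pow(Add(-5, Pow(-2, 2)), -1), -7) = Mul(Pow(Add(-5, 4), -1), -7) = Mul(Pow(-1, -1), -7) = Mul(-1, -7) = 7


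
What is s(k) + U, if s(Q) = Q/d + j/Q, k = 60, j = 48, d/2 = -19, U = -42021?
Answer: -3992069/95 ≈ -42022.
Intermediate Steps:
d = -38 (d = 2*(-19) = -38)
s(Q) = 48/Q - Q/38 (s(Q) = Q/(-38) + 48/Q = Q*(-1/38) + 48/Q = -Q/38 + 48/Q = 48/Q - Q/38)
s(k) + U = (48/60 - 1/38*60) - 42021 = (48*(1/60) - 30/19) - 42021 = (4/5 - 30/19) - 42021 = -74/95 - 42021 = -3992069/95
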